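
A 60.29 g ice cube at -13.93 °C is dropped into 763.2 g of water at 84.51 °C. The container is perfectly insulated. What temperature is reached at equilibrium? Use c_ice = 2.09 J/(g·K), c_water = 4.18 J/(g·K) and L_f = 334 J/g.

Energy conservation, ΣQ = 0:
ice -13.93→0 °C: 60.29×2.09×13.93 = 1755.3
  melt ice: 60.29×334 = 20137
  warm the meltwater: 252.01 T
  water: 3190.2(T − 84.51)
3442.2 T = 269602 − 21892 = 247710
T ≈ 71.96 °C (positive, so assuming full melt was valid).

T_f ≈ 72.0 °C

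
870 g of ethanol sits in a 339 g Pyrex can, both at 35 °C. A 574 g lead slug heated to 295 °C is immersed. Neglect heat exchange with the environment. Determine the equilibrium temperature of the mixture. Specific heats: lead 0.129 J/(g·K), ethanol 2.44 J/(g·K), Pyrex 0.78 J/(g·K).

T_f ≈ 42.8 °C

Conservation of energy gives ΣQ = 0:
574*0.129*(T − 295) + 870*2.44*(T − 35) + 339*0.78*(T − 35) = 0
74.05(T − 295) + 2122.8(T − 35) + 264.42(T − 35) = 0
2461.3 T = 105396
T = 105396/2461.3 ≈ 42.82 °C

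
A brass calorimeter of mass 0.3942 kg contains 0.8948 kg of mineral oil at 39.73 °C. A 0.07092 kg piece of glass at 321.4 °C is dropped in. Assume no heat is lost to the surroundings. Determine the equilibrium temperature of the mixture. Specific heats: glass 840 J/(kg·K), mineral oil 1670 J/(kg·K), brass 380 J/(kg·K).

Net heat exchanged in the isolated system is zero:
0.07092×840×(T − 321.4) + 0.8948×1670×(T − 39.73) + 0.3942×380×(T − 39.73) = 0
59.57(T − 321.4) + 1494.3(T − 39.73) + 149.8(T − 39.73) = 0
(59.57 + 1494.3 + 149.8) T = 59.57×321.4 + 1494.3×39.73 + 149.8×39.73
T = 84467/1703.7 ≈ 49.58 °C

T_f ≈ 49.6 °C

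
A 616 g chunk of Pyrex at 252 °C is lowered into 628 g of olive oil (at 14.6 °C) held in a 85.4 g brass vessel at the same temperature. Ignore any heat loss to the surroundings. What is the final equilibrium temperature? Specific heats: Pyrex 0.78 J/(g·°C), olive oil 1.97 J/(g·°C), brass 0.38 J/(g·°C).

T_f ≈ 79.8 °C

T_f is the heat-capacity-weighted average of the initial temperatures:
T_f = (480.48·252 + 1237.2·14.6 + 32.45·14.6) / (480.48 + 1237.2 + 32.45)
    = 139617 / 1750.1 ≈ 79.78 °C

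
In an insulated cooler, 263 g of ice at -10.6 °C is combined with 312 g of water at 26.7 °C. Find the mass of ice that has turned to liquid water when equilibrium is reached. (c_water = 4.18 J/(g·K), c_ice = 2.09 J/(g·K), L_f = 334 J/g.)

Water can give up m c ΔT = 312·4.18·26.7 = 34821 J before reaching 0 °C.
Of that, 263·2.09·10.6 = 5826.5 J goes to bring the ice to 0 °C, leaving 28995 J.
To melt every bit of ice: 263·334 = 87842 J.
That's not enough to melt it all — equilibrium is at 0 °C with ice remaining.
m_melted·334 = 28995  ⇒  m_melted ≈ 86.81 g.

m_melted ≈ 86.8 g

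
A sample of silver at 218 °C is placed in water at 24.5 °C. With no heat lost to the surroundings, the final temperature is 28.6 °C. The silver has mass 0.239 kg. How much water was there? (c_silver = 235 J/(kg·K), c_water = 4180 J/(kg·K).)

m ≈ 0.621 kg

Energy conservation, ΣQ = 0:
0.239×235×(28.6 − 218) + m×4180×(28.6 − 24.5) = 0
17138 m = 10638
m = 10638/17138 ≈ 0.6207 kg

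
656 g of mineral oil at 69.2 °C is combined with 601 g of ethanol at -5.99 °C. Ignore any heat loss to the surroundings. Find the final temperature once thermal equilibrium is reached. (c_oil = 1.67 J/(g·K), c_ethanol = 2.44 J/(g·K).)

Conservation of energy gives ΣQ = 0:
656·1.67·(T − 69.2) + 601·2.44·(T − (-5.99)) = 0
1095.5(T − 69.2) + 1466.4(T − (-5.99)) = 0
(1095.5 + 1466.4) T = 1095.5·69.2 + 1466.4·(-5.99)
T ≈ 26.16 °C

T_f ≈ 26.2 °C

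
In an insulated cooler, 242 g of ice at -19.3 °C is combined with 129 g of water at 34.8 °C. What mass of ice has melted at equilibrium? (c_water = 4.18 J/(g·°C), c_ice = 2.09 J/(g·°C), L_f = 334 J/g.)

Heat available from the water dropping to 0 °C: 129·4.18·34.8 = 18765 J.
Of that, 242·2.09·19.3 = 9761.6 J goes to bring the ice to 0 °C, leaving 9003.3 J.
Fully melting the ice requires m_ice L_f = 242·334 = 80828 J.
9003.3 J < 80828 J, so only part of the ice melts and the system sits at 0 °C.
m_melted·334 = 9003.3  ⇒  m_melted ≈ 26.96 g.

m_melted ≈ 27 g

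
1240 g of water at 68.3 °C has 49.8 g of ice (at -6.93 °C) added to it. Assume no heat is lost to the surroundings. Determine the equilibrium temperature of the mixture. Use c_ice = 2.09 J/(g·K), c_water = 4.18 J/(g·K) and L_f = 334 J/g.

T_f ≈ 62.4 °C

Taking heat into each body as positive, Σ m c ΔT = 0:
ice -6.93→0 °C: 49.8×2.09×6.93 = 721.29; melt ice: 49.8×334 = 16633; warm the meltwater: 208.16 T; water cools: 1240×4.18×(T − 68.3) = 5183.2(T − 68.3)
5391.4 T = 354013 − 17354 = 336658
T ≈ 62.44 °C (positive, so assuming full melt was valid).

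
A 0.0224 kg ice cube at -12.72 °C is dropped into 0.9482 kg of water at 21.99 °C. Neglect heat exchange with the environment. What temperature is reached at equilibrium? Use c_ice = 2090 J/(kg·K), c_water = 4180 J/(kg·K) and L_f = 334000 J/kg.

Setting the total heat transfer to zero:
warm ice to 0 °C: 0.0224×2090×(0 − (-12.72)) = 595.5
  latent heat to melt: 0.0224×334000 = 7481.6
  warm the meltwater: 93.63 T
  water cools: 0.9482×4180×(T − 21.99) = 3963.5(T − 21.99)
4057.1 T = 87157 − 8077.1 = 79080
T ≈ 19.49 °C. Since T > 0 °C, the all-ice-melts assumption holds.

T_f ≈ 19.5 °C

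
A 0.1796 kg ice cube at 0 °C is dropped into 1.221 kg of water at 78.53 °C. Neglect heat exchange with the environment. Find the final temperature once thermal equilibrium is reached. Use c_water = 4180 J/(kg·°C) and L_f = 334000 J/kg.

Setting the total heat transfer to zero:
fusion: m_ice L_f = 0.1796·334000 = 59986
  meltwater 0→T: 0.1796·4180·T = 750.73 T
  water: 5103.8(T − 78.53)
5854.5 T = 400800 − 59986 = 340813
T ≈ 58.21 °C. Since T > 0 °C, the all-ice-melts assumption holds.

T_f ≈ 58.2 °C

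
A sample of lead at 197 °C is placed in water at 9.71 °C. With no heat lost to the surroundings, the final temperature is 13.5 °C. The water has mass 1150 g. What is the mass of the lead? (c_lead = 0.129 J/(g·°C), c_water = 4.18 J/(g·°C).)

m ≈ 770 g

Conservation of energy gives ΣQ = 0:
m·0.129·(13.5 − 197) + 1150·4.18·(13.5 − 9.71) = 0
-23.67 m = -18219
m = -18219/-23.67 ≈ 769.6 g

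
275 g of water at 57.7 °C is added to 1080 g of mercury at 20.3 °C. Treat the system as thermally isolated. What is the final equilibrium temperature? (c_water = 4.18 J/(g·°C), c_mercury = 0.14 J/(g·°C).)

T_f is the heat-capacity-weighted average of the initial temperatures:
T_f = (1149.5×57.7 + 151.2×20.3) / (1149.5 + 151.2)
    = 69396 / 1300.7 ≈ 53.35 °C

T_f ≈ 53.4 °C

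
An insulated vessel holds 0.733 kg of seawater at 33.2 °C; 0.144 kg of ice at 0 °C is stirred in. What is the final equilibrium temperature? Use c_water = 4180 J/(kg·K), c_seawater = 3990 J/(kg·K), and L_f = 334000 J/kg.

T_f ≈ 13.9 °C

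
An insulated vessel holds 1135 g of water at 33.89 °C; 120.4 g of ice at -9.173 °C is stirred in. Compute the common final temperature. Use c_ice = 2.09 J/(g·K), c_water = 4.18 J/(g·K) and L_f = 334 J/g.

T_f ≈ 22.5 °C

Setting the total heat transfer to zero:
ice -9.173→0 °C: 120.4×2.09×9.173 = 2308.3; melt ice: 120.4×334 = 40214; warm the meltwater: 503.27 T; water cools: 1135×4.18×(T − 33.89) = 4744.3(T − 33.89)
5247.6 T = 160784 − 42522 = 118262
T ≈ 22.54 °C. Since T > 0 °C, the all-ice-melts assumption holds.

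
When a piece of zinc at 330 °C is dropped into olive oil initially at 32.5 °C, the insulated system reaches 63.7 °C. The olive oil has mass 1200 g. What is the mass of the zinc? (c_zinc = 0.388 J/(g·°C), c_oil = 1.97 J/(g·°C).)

m ≈ 714 g

|Q_zinc| = |Q_oil|:
m·0.388·(330 − 63.7) = 1200·1.97·(63.7 − 32.5)
103.32 m = 73757  ⇒  m ≈ 713.8 g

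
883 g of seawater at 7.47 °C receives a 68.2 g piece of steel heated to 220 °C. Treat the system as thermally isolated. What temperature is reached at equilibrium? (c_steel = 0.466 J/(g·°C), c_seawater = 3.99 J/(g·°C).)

T_f ≈ 9.4 °C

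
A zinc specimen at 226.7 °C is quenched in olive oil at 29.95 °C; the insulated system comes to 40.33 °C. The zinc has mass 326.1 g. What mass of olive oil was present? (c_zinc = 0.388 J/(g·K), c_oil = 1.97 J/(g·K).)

m ≈ 1150 g

Heat lost by the zinc = heat gained by the oil:
326.1·0.388·(226.7 − 40.33) = m·1.97·(40.33 − 29.95)
20.45 m = 23581  ⇒  m ≈ 1153 g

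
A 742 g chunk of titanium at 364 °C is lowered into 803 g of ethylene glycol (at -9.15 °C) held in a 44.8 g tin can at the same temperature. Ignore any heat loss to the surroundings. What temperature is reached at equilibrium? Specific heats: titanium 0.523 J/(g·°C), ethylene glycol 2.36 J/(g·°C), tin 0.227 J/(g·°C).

T_f ≈ 54.0 °C

Setting the total heat transfer to zero:
742·0.523·(T − 364) + 803·2.36·(T − (-9.15)) + 44.8·0.227·(T − (-9.15)) = 0
(388.07 + 1895.1 + 10.17) T = 388.07·364 + 1895.1·(-9.15) + 10.17·(-9.15)
T = 123823/2293.3 ≈ 53.99 °C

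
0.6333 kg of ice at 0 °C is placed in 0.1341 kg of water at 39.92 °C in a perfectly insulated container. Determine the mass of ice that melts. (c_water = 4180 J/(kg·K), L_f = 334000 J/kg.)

m_melted ≈ 0.067 kg

Heat available from the water dropping to 0 °C: 0.1341×4180×39.92 = 22377 J.
To melt every bit of ice: 0.6333×334000 = 211522 J.
Since 22377 < 211522 J, not all the ice melts; equilibrium is at 0 °C.
m_melted×334000 = 22377  ⇒  m_melted ≈ 0.067 kg.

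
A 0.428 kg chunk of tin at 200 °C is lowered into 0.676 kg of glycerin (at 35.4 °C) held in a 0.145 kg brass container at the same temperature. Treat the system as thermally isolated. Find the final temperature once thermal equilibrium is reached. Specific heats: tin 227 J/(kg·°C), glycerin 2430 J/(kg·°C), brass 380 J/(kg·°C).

T_f is the heat-capacity-weighted average of the initial temperatures:
T_f = (97.16*200 + 1642.7*35.4 + 55.1*35.4) / (97.16 + 1642.7 + 55.1)
    = 79533 / 1794.9 ≈ 44.31 °C

T_f ≈ 44.3 °C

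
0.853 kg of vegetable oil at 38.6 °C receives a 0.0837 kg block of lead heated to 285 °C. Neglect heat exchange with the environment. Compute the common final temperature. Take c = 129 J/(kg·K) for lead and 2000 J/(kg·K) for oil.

T_f ≈ 40.1 °C

Let T be the final temperature. ΣQ_i = 0:
0.0837*129*(T − 285) + 0.853*2000*(T − 38.6) = 0
10.8(T − 285) + 1706(T − 38.6) = 0
1716.8 T = 68929
T ≈ 40.15 °C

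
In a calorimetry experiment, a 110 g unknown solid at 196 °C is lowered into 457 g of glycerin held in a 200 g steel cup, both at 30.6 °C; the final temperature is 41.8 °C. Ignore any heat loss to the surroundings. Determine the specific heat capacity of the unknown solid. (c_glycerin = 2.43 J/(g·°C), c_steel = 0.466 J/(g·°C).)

Taking heat into each body as positive, Σ m c ΔT = 0:
110×c×(41.8 − 196) + 457×2.43×(41.8 − 30.6) + 200×0.466×(41.8 − 30.6) = 0
-16962 c = -13482
c = -13482/-16962 ≈ 0.7948 J/(g·°C)

c ≈ 0.795 J/(g·°C)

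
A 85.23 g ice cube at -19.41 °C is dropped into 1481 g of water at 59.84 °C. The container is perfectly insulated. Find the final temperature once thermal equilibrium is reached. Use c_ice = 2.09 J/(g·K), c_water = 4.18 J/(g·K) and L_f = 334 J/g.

Let T be the final temperature. ΣQ_i = 0:
ice -19.41→0 °C: 85.23×2.09×19.41 = 3457.5
  fusion: m_ice L_f = 85.23×334 = 28467
  warm the meltwater: 356.26 T
  water: 6190.6(T − 59.84)
6546.8 T = 370444 − 31924 = 338520
T ≈ 51.71 °C — above 0 °C, consistent with complete melting.

T_f ≈ 51.7 °C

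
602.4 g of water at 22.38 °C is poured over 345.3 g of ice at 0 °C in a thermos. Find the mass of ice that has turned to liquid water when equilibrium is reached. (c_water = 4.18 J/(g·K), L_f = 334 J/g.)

m_melted ≈ 169 g

Heat available from the water dropping to 0 °C: 602.4·4.18·22.38 = 56354 J.
Fully melting the ice requires m_ice L_f = 345.3·334 = 115330 J.
That's not enough to melt it all — equilibrium is at 0 °C with ice remaining.
Mass melted = 56354/334 ≈ 168.7 g.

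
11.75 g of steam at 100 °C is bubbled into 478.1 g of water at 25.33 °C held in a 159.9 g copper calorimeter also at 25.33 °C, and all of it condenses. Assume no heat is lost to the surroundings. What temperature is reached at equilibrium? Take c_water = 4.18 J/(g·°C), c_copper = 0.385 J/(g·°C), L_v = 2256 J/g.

Conservation of energy gives ΣQ = 0:
condense steam: −11.75×2256 = −26508
  condensate cools 100→T: 11.75×4.18×(T − 100) = 49.11(T − 100)
  water warms: 478.1×4.18×(T − 25.33) = 1998.5(T − 25.33)
  copper cup: 159.9×0.385×(T − 25.33) = 61.56(T − 25.33)
2109.1 T = 26508 + 4911.5 + 52180 = 83600
T ≈ 39.64 °C — below 100 °C, confirming all the steam condensed.

T_f ≈ 39.6 °C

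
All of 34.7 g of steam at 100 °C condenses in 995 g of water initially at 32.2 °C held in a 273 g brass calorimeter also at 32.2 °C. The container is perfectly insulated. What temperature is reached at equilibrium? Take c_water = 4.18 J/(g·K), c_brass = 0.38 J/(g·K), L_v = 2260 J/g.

T_f ≈ 52.2 °C

Setting the total heat transfer to zero:
steam→water at 100 °C releases m L_v = 34.7·2260 = 78422
  condensed water 100 °C→T: 145.05(T − 100)
  original water: 4159.1(T − 32.2)
  cup: 103.74(T − 32.2)
4407.9 T = 78422 + 14505 + 137263 = 230190
T ≈ 52.22 °C (< 100 °C, so full condensation is consistent).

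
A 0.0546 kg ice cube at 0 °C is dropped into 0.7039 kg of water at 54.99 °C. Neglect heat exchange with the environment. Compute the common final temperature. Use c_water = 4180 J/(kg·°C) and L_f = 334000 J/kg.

T_f ≈ 45.3 °C

Energy balance with sensible and latent terms:
latent heat to melt: 0.0546·334000 = 18236
  meltwater 0→T: 0.0546·4180·T = 228.23 T
  water: 2942.3(T − 54.99)
3170.5 T = 161797 − 18236 = 143561
T ≈ 45.28 °C (positive, so assuming full melt was valid).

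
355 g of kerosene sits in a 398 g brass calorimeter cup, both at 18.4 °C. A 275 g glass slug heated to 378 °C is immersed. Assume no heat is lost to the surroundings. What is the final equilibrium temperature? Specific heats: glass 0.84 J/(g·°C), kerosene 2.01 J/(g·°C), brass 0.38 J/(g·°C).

T_f is the heat-capacity-weighted average of the initial temperatures:
T_f = (231×378 + 713.55×18.4 + 151.24×18.4) / (231 + 713.55 + 151.24)
    = 103230 / 1095.8 ≈ 94.21 °C

T_f ≈ 94.2 °C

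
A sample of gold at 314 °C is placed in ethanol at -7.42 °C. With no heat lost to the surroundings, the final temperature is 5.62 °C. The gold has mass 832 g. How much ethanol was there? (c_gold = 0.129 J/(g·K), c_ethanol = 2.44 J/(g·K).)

m ≈ 1040 g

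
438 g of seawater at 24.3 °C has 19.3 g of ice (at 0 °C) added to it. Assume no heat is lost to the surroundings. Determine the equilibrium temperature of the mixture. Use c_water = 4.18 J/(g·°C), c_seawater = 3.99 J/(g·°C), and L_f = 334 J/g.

Taking heat into each body as positive, Σ m c ΔT = 0:
melt ice: 19.3·334 = 6446.2; meltwater 0→T: 19.3·4.18·T = 80.67 T; seawater: 1747.6(T − 24.3)
1828.3 T = 42467 − 6446.2 = 36021
T ≈ 19.70 °C. Since T > 0 °C, the all-ice-melts assumption holds.

T_f ≈ 19.7 °C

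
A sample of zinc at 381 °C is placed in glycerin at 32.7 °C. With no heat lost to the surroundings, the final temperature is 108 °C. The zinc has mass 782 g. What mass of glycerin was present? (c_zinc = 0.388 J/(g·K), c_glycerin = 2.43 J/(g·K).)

m ≈ 453 g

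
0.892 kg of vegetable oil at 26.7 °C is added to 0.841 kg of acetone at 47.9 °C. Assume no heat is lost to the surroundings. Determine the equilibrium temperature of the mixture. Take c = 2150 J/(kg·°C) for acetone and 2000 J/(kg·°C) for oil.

T_f ≈ 37.4 °C

Let T be the final temperature. ΣQ_i = 0:
0.841*2150*(T − 47.9) + 0.892*2000*(T − 26.7) = 0
(1808.1 + 1784) T = 1808.1*47.9 + 1784*26.7
T = 134243 / 3592.1 = 37.4 °C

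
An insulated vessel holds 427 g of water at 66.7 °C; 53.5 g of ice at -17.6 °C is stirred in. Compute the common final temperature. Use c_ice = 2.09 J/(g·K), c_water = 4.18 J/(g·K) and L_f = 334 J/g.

T_f ≈ 49.4 °C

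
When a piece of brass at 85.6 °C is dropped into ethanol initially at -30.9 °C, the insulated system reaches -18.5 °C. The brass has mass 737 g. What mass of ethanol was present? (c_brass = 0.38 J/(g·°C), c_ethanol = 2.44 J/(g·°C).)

m ≈ 964 g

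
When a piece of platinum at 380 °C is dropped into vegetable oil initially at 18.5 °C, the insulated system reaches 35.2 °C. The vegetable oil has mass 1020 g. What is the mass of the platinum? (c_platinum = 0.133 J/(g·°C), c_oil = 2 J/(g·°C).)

m ≈ 743 g

Let T be the final temperature. ΣQ_i = 0:
m×0.133×(35.2 − 380) + 1020×2×(35.2 − 18.5) = 0
-45.86 m = -34068
m = -34068/-45.86 ≈ 742.9 g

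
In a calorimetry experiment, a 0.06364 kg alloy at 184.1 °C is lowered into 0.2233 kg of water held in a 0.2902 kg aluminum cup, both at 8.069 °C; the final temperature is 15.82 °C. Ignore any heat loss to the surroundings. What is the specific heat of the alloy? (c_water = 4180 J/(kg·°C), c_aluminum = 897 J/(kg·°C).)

c ≈ 864 J/(kg·°C)

Conservation of energy gives ΣQ = 0:
0.06364·c·(15.82 − 184.1) + 0.2233·4180·(15.82 − 8.069) + 0.2902·897·(15.82 − 8.069) = 0
-10.71 c = -9252.4
c = -9252.4/-10.71 ≈ 864 J/(kg·°C)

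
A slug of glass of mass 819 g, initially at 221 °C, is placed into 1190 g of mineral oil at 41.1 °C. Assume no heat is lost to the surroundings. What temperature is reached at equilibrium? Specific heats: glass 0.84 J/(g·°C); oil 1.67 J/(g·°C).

T_f ≈ 87.4 °C

Let T be the final temperature. ΣQ_i = 0:
819·0.84·(T − 221) + 1190·1.67·(T − 41.1) = 0
2675.3 T = 233717
T = 233717/2675.3 ≈ 87.36 °C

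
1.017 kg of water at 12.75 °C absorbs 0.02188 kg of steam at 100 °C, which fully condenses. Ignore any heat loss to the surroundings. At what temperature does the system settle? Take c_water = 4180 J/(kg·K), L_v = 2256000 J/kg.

T_f ≈ 26.0 °C

Energy balance with sensible and latent terms:
latent heat released on condensation: 0.02188×2256000 = 49361; condensed water 100 °C→T: 91.46(T − 100); water warms: 1.017×4180×(T − 12.75) = 4251.1(T − 12.75)
4342.5 T = 49361 + 9145.8 + 54201 = 112708
T ≈ 25.95 °C — below 100 °C, confirming all the steam condensed.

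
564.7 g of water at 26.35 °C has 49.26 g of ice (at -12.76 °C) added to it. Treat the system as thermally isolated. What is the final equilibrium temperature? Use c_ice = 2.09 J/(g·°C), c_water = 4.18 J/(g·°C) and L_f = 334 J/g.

T_f ≈ 17.3 °C

Energy conservation, ΣQ = 0:
warm ice to 0 °C: 49.26·2.09·(0 − (-12.76)) = 1313.7
  latent heat to melt: 49.26·334 = 16453
  meltwater 0→T: 49.26·4.18·T = 205.91 T
  water: 2360.4(T − 26.35)
2566.4 T = 62198 − 17767 = 44431
T ≈ 17.31 °C — above 0 °C, consistent with complete melting.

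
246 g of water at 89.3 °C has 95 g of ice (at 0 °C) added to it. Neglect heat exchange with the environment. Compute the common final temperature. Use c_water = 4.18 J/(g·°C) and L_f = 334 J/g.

T_f ≈ 42.2 °C

Sum of m c ΔT and latent-heat terms is zero:
melt ice: 95·334 = 31730; warm the meltwater: 397.1 T; water cools: 246·4.18·(T − 89.3) = 1028.3(T − 89.3)
1425.4 T = 91825 − 31730 = 60095
T ≈ 42.16 °C — above 0 °C, consistent with complete melting.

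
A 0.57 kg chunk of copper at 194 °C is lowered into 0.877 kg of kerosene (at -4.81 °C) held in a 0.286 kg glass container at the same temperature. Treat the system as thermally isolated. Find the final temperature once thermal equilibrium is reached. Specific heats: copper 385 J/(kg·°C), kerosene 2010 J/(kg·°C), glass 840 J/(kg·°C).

T_f ≈ 14.8 °C

Let T be the final temperature. ΣQ_i = 0:
0.57×385×(T − 194) + 0.877×2010×(T − (-4.81)) + 0.286×840×(T − (-4.81)) = 0
219.45(T − 194) + 1762.8(T − (-4.81)) + 240.24(T − (-4.81)) = 0
2222.5 T = 32939
T ≈ 14.82 °C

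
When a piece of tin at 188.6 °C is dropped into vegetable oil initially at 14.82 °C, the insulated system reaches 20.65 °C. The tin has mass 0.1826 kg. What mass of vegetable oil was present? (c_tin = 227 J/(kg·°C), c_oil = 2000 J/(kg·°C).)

m ≈ 0.597 kg

|Q_tin| = |Q_oil|:
0.1826×227×(188.6 − 20.65) = m×2000×(20.65 − 14.82)
11660 m = 6961.6  ⇒  m ≈ 0.597 kg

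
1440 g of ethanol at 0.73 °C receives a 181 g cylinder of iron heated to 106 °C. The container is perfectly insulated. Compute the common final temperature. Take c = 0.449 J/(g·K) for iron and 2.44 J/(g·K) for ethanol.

Heat lost by the iron equals heat gained by the ethanol:
181*0.449*(106 − T) = 1440*2.44*(T − 0.73)
81.27(106 − T) = 3513.6(T − 0.73)
3594.9 T = 11179  ⇒  T ≈ 3.11 °C

T_f ≈ 3.1 °C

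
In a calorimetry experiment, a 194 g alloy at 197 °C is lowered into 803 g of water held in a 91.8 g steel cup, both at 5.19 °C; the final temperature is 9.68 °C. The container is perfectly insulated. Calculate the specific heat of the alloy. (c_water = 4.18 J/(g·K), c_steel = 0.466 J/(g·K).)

Energy conservation, ΣQ = 0:
194×c×(9.68 − 197) + 803×4.18×(9.68 − 5.19) + 91.8×0.466×(9.68 − 5.19) = 0
-36340 c = -15263
c = -15263/-36340 ≈ 0.42 J/(g·K)

c ≈ 0.42 J/(g·K)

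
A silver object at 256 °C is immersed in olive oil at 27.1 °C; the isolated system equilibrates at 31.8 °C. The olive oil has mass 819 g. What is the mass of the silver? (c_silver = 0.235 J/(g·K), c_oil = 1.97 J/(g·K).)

m ≈ 144 g

Heat lost by the silver = heat gained by the oil:
m×0.235×(256 − 31.8) = 819×1.97×(31.8 − 27.1)
52.69 m = 7583.1  ⇒  m ≈ 143.9 g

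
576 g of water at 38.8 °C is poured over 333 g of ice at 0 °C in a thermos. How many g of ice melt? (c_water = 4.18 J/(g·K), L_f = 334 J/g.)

m_melted ≈ 280 g

Heat available from the water dropping to 0 °C: 576·4.18·38.8 = 93418 J.
To melt every bit of ice: 333·334 = 111222 J.
93418 J < 111222 J, so only part of the ice melts and the system sits at 0 °C.
m_melt = 93418 / L_f = 279.7 g.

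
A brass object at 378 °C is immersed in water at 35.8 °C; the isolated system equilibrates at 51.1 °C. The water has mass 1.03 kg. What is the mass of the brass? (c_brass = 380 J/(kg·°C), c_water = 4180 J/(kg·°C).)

m ≈ 0.53 kg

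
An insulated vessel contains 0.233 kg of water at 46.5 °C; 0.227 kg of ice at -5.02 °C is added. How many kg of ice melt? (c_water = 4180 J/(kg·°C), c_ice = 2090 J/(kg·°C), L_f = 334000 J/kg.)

m_melted ≈ 0.128 kg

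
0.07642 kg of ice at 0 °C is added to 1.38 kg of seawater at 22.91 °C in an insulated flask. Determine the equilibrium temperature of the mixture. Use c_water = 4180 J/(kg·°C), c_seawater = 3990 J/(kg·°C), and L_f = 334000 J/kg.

T_f ≈ 17.3 °C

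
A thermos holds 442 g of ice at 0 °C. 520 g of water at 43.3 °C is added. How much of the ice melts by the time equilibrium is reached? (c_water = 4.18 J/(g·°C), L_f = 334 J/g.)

Cooling the water to 0 °C releases 520·4.18·43.3 = 94117 J.
To melt every bit of ice: 442·334 = 147628 J.
That's not enough to melt it all — equilibrium is at 0 °C with ice remaining.
Mass melted = 94117/334 ≈ 281.8 g.

m_melted ≈ 282 g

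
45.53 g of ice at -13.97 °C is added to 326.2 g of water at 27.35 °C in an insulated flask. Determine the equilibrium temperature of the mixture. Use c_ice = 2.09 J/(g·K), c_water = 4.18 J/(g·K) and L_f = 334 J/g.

T_f ≈ 13.4 °C

Setting the total heat transfer to zero:
warm ice to 0 °C: 45.53×2.09×(0 − (-13.97)) = 1329.4; fusion: m_ice L_f = 45.53×334 = 15207; warm the meltwater: 190.32 T; water: 1363.5(T − 27.35)
1553.8 T = 37292 − 16536 = 20756
T ≈ 13.36 °C (positive, so assuming full melt was valid).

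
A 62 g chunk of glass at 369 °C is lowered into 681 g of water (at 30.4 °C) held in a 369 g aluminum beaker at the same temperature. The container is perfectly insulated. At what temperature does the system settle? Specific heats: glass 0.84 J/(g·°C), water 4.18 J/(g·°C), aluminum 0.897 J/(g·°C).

T_f ≈ 35.9 °C

T_f is the heat-capacity-weighted average of the initial temperatures:
T_f = (52.08·369 + 2846.6·30.4 + 330.99·30.4) / (52.08 + 2846.6 + 330.99)
    = 115816 / 3229.7 ≈ 35.86 °C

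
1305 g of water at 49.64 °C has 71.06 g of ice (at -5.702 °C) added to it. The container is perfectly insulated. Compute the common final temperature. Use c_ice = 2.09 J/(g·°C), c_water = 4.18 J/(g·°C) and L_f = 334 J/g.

Energy balance with sensible and latent terms:
ice -5.702→0 °C: 71.06·2.09·5.702 = 846.83
  fusion: m_ice L_f = 71.06·334 = 23734
  warm the meltwater: 297.03 T
  water cools: 1305·4.18·(T − 49.64) = 5454.9(T − 49.64)
5751.9 T = 270781 − 24581 = 246200
T ≈ 42.80 °C. Since T > 0 °C, the all-ice-melts assumption holds.

T_f ≈ 42.8 °C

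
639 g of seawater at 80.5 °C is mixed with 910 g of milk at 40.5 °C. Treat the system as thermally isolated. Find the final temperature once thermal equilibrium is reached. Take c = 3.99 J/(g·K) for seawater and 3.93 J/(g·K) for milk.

Let T be the final temperature. ΣQ_i = 0:
639·3.99·(T − 80.5) + 910·3.93·(T − 40.5) = 0
2549.6(T − 80.5) + 3576.3(T − 40.5) = 0
(2549.6 + 3576.3) T = 2549.6·80.5 + 3576.3·40.5
T ≈ 57.15 °C

T_f ≈ 57.1 °C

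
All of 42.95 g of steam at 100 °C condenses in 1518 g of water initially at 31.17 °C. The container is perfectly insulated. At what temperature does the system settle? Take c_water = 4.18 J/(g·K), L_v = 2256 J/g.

Conservation of energy gives ΣQ = 0:
steam→water at 100 °C releases m L_v = 42.95×2256 = 96895
  condensed water 100 °C→T: 179.53(T − 100)
  water warms: 1518×4.18×(T − 31.17) = 6345.2(T − 31.17)
6524.8 T = 96895 + 17953 + 197781 = 312629
T ≈ 47.91 °C (< 100 °C, so full condensation is consistent).

T_f ≈ 47.9 °C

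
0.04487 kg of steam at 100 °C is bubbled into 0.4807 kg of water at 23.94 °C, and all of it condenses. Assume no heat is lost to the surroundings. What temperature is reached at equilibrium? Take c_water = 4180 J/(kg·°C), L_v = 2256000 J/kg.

T_f ≈ 76.5 °C

Setting the total heat transfer to zero:
steam→water at 100 °C releases m L_v = 0.04487×2256000 = 101227
  condensate cools 100→T: 0.04487×4180×(T − 100) = 187.56(T − 100)
  original water: 2009.3(T − 23.94)
2196.9 T = 101227 + 18756 + 48103 = 168086
T ≈ 76.51 °C (< 100 °C, so full condensation is consistent).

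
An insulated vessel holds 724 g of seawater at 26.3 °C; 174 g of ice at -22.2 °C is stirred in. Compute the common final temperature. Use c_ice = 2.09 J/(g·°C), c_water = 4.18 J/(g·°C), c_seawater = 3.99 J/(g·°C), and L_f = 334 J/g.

T_f ≈ 2.7 °C

Energy balance with sensible and latent terms:
ice -22.2→0 °C: 174·2.09·22.2 = 8073.3; melt ice: 174·334 = 58116; meltwater 0→T: 174·4.18·T = 727.32 T; seawater cools: 724·3.99·(T − 26.3) = 2888.8(T − 26.3)
3616.1 T = 75974 − 66189 = 9785.1
T ≈ 2.71 °C. Since T > 0 °C, the all-ice-melts assumption holds.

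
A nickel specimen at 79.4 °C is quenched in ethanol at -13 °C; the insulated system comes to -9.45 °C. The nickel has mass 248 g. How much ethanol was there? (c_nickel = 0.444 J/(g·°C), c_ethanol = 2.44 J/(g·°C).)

m ≈ 1130 g

Heat lost by the nickel = heat gained by the ethanol:
248×0.444×(79.4 − -9.45) = m×2.44×(-9.45 − (-13))
8.662 m = 9783.5  ⇒  m ≈ 1129 g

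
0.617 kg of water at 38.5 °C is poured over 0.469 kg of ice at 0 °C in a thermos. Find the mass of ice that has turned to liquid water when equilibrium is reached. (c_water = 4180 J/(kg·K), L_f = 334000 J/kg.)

Heat available from the water dropping to 0 °C: 0.617·4180·38.5 = 99294 J.
To melt every bit of ice: 0.469·334000 = 156646 J.
Since 99294 < 156646 J, not all the ice melts; equilibrium is at 0 °C.
Mass melted = 99294/334000 ≈ 0.2973 kg.

m_melted ≈ 0.297 kg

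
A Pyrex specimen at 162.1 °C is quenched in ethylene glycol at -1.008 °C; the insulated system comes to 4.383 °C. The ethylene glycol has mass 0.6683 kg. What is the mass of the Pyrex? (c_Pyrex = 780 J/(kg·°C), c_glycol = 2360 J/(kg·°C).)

m ≈ 0.0691 kg

|Q_Pyrex| = |Q_glycol|:
m·780·(162.1 − 4.383) = 0.6683·2360·(4.383 − (-1.008))
123019 m = 8502.6  ⇒  m ≈ 0.06912 kg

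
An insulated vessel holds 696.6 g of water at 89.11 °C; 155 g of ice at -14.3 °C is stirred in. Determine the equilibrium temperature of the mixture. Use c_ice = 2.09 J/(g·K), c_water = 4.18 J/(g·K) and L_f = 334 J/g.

T_f ≈ 57.0 °C

Energy conservation, ΣQ = 0:
ice -14.3→0 °C: 155×2.09×14.3 = 4632.5
  latent heat to melt: 155×334 = 51770
  meltwater 0→T: 155×4.18×T = 647.9 T
  water: 2911.8(T − 89.11)
3559.7 T = 259469 − 56402 = 203067
T ≈ 57.05 °C (positive, so assuming full melt was valid).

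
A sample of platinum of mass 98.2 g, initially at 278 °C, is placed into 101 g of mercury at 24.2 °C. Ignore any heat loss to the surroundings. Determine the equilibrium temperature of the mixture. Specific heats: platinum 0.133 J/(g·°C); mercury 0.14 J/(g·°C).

Taking heat into each body as positive, Σ m c ΔT = 0:
98.2*0.133*(T − 278) + 101*0.14*(T − 24.2) = 0
13.06(T − 278) + 14.14(T − 24.2) = 0
(13.06 + 14.14) T = 13.06*278 + 14.14*24.2
T ≈ 146.06 °C

T_f ≈ 146.1 °C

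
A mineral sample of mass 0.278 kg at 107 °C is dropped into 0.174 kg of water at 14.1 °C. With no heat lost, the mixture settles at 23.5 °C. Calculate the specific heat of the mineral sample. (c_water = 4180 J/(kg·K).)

Heat lost by the mineral sample = heat gained by the water:
0.278×c×(107 − 23.5) = 0.174×4180×(23.5 − 14.1)
23.21 c = 6836.8  ⇒  c ≈ 294.5 J/(kg·K)

c ≈ 295 J/(kg·K)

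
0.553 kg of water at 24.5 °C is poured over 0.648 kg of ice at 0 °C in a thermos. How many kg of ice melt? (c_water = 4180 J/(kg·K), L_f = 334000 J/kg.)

m_melted ≈ 0.17 kg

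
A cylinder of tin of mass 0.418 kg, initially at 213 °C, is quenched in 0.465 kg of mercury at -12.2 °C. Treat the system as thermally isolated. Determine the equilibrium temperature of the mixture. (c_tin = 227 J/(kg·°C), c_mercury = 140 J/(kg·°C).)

T_f ≈ 121.4 °C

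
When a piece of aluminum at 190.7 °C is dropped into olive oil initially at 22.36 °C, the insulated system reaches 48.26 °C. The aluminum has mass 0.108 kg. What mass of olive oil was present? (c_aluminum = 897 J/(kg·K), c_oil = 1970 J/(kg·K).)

m ≈ 0.27 kg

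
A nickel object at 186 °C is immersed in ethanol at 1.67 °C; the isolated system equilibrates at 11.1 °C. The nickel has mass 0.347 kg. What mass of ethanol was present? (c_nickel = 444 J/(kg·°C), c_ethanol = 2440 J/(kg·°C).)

Net heat exchanged in the isolated system is zero:
0.347×444×(11.1 − 186) + m×2440×(11.1 − 1.67) = 0
23009 m = 26946
m = 26946/23009 ≈ 1.171 kg

m ≈ 1.17 kg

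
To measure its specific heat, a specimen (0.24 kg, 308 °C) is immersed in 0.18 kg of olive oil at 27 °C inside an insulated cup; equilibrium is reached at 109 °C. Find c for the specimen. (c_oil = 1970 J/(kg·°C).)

Taking heat into each body as positive, Σ m c ΔT = 0:
0.24·c·(109 − 308) + 0.18·1970·(109 − 27) = 0
-47.76 c = -29077
c = -29077/-47.76 ≈ 608.8 J/(kg·°C)

c ≈ 609 J/(kg·°C)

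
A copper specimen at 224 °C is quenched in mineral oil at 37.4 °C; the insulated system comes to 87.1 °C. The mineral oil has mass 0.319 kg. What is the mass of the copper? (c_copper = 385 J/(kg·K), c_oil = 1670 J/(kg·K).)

|Q_copper| = |Q_oil|:
m·385·(224 − 87.1) = 0.319·1670·(87.1 − 37.4)
52706 m = 26477  ⇒  m ≈ 0.5023 kg

m ≈ 0.502 kg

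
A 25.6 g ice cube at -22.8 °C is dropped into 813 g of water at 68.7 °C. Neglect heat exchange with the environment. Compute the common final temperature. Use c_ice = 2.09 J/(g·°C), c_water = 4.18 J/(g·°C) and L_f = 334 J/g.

T_f ≈ 63.8 °C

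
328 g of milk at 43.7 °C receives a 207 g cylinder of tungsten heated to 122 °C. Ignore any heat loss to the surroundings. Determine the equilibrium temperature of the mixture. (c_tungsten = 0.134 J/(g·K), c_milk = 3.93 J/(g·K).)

T_f ≈ 45.3 °C

Setting the total heat transfer to zero:
207*0.134*(T − 122) + 328*3.93*(T − 43.7) = 0
27.74(T − 122) + 1289(T − 43.7) = 0
1316.8 T = 59715
T ≈ 45.35 °C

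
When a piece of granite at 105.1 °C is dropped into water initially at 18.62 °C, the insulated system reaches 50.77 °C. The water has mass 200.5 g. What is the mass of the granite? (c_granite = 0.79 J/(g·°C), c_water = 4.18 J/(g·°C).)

m ≈ 628 g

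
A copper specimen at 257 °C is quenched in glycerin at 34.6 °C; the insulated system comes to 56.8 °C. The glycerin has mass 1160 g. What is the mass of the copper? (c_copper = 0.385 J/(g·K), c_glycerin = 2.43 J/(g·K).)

m ≈ 812 g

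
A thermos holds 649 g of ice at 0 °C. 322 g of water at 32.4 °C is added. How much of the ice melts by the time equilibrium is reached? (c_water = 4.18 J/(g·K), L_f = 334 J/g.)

m_melted ≈ 131 g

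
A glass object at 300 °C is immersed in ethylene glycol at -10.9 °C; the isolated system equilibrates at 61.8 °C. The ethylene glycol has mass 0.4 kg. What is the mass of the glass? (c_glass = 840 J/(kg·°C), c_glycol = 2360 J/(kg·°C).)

|Q_glass| = |Q_glycol|:
m·840·(300 − 61.8) = 0.4·2360·(61.8 − (-10.9))
200088 m = 68629  ⇒  m ≈ 0.343 kg

m ≈ 0.343 kg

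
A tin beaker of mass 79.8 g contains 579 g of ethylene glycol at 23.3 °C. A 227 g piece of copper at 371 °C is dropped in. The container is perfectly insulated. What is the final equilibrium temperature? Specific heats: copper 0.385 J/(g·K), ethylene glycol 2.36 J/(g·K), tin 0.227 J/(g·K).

T_f ≈ 43.9 °C

Taking heat into each body as positive, Σ m c ΔT = 0:
227*0.385*(T − 371) + 579*2.36*(T − 23.3) + 79.8*0.227*(T − 23.3) = 0
87.39(T − 371) + 1366.4(T − 23.3) + 18.11(T − 23.3) = 0
(87.39 + 1366.4 + 18.11) T = 87.39*371 + 1366.4*23.3 + 18.11*23.3
T ≈ 43.94 °C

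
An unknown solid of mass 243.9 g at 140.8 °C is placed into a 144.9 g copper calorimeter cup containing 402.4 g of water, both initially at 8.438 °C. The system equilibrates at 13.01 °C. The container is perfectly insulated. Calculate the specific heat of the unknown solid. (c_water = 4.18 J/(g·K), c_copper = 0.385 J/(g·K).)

Energy conservation, ΣQ = 0:
243.9·c·(13.01 − 140.8) + 402.4·4.18·(13.01 − 8.438) + 144.9·0.385·(13.01 − 8.438) = 0
-31168 c = -7945.3
c = -7945.3/-31168 ≈ 0.2549 J/(g·K)

c ≈ 0.255 J/(g·K)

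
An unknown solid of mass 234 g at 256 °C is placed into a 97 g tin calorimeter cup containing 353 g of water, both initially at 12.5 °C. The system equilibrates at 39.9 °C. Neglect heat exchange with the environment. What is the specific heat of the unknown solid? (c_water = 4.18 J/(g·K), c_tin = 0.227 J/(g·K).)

c ≈ 0.811 J/(g·K)

Net heat exchanged in the isolated system is zero:
234·c·(39.9 − 256) + 353·4.18·(39.9 − 12.5) + 97·0.227·(39.9 − 12.5) = 0
-50567 c = -41033
c = -41033/-50567 ≈ 0.8115 J/(g·K)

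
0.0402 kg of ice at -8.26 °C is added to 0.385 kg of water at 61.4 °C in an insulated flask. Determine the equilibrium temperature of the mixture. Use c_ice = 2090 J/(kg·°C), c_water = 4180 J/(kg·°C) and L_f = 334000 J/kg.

Net heat exchanged in the isolated system is zero:
ice -8.26→0 °C: 0.0402×2090×8.26 = 693.99; melt ice: 0.0402×334000 = 13427; meltwater 0→T: 0.0402×4180×T = 168.04 T; water: 1609.3(T − 61.4)
1777.3 T = 98811 − 14121 = 84690
T ≈ 47.65 °C. Since T > 0 °C, the all-ice-melts assumption holds.

T_f ≈ 47.7 °C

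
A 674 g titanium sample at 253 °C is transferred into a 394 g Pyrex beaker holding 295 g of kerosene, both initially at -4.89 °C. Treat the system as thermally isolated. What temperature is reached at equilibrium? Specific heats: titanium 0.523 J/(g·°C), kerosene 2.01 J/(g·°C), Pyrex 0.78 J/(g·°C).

T_f ≈ 67.7 °C

T_f is the heat-capacity-weighted average of the initial temperatures:
T_f = (352.5×253 + 592.95×(-4.89) + 307.32×(-4.89)) / (352.5 + 592.95 + 307.32)
    = 84781 / 1252.8 ≈ 67.67 °C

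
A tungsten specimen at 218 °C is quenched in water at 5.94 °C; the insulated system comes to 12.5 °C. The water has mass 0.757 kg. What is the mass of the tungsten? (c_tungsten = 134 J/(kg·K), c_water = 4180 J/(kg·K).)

|Q_tungsten| = |Q_water|:
m×134×(218 − 12.5) = 0.757×4180×(12.5 − 5.94)
27537 m = 20758  ⇒  m ≈ 0.7538 kg

m ≈ 0.754 kg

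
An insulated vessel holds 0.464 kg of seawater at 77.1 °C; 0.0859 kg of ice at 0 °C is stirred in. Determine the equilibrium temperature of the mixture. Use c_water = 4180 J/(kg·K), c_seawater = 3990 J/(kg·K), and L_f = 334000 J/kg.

T_f ≈ 51.6 °C

Conservation of energy gives ΣQ = 0:
melt ice: 0.0859×334000 = 28691; meltwater 0→T: 0.0859×4180×T = 359.06 T; seawater: 1851.4(T − 77.1)
2210.4 T = 142740 − 28691 = 114049
T ≈ 51.60 °C. Since T > 0 °C, the all-ice-melts assumption holds.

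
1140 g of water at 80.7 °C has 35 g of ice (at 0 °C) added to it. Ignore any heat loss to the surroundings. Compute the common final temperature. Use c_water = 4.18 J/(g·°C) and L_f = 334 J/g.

T_f ≈ 75.9 °C

Let T be the final temperature. ΣQ_i = 0:
latent heat to melt: 35×334 = 11690; meltwater 0→T: 35×4.18×T = 146.3 T; water cools: 1140×4.18×(T − 80.7) = 4765.2(T − 80.7)
4911.5 T = 384552 − 11690 = 372862
T ≈ 75.92 °C. Since T > 0 °C, the all-ice-melts assumption holds.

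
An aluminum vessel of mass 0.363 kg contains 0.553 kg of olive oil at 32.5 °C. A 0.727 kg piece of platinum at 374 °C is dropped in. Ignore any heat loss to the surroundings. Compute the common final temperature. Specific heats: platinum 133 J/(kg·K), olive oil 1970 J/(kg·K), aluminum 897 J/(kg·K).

T_f ≈ 54.3 °C

Energy conservation, ΣQ = 0:
0.727·133·(T − 374) + 0.553·1970·(T − 32.5) + 0.363·897·(T − 32.5) = 0
96.69(T − 374) + 1089.4(T − 32.5) + 325.61(T − 32.5) = 0
1511.7 T = 82151
T ≈ 54.34 °C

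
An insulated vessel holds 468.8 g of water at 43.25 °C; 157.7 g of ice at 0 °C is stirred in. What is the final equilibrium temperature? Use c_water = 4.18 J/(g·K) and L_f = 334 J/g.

T_f ≈ 12.3 °C

Net heat exchanged in the isolated system is zero:
fusion: m_ice L_f = 157.7·334 = 52672; meltwater 0→T: 157.7·4.18·T = 659.19 T; water: 1959.6(T − 43.25)
2618.8 T = 84752 − 52672 = 32080
T ≈ 12.25 °C (positive, so assuming full melt was valid).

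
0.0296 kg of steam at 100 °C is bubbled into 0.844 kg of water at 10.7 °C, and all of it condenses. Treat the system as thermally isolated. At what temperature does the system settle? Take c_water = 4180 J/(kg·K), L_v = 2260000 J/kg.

Energy balance with sensible and latent terms:
steam→water at 100 °C releases m L_v = 0.0296×2260000 = 66896
  condensed water 100 °C→T: 123.73(T − 100)
  original water: 3527.9(T − 10.7)
3651.6 T = 66896 + 12373 + 37749 = 117018
T ≈ 32.05 °C — below 100 °C, confirming all the steam condensed.

T_f ≈ 32.0 °C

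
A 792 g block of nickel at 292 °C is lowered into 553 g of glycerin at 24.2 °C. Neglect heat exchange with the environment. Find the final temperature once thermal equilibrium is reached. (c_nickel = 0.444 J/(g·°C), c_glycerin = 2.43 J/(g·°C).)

T_f ≈ 79.7 °C

Taking heat into each body as positive, Σ m c ΔT = 0:
792*0.444*(T − 292) + 553*2.43*(T − 24.2) = 0
351.65(T − 292) + 1343.8(T − 24.2) = 0
(351.65 + 1343.8) T = 351.65*292 + 1343.8*24.2
T = 135201/1695.4 ≈ 79.74 °C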